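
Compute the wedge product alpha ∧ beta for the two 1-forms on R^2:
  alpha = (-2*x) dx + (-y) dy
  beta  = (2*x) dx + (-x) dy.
alpha ∧ beta = (2*x*(x + y)) dx ∧ dy

Distribute the wedge, using dx_i ∧ dx_j = -dx_j ∧ dx_i and dx_i ∧ dx_i = 0. For each pair (i, j) with i < j, the coefficient of dx_i ∧ dx_j in alpha ∧ beta is (alpha_i * beta_j - alpha_j * beta_i). Collecting: alpha ∧ beta = (2*x*(x + y)) dx ∧ dy.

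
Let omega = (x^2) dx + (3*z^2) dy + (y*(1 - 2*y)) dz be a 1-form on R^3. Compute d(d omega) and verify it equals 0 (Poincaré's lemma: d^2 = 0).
d(d omega) = 0

Step 1: d omega = sum_{i<j} (∂f_j/∂x_i - ∂f_i/∂x_j) dx_i ∧ dx_j:
  coeff of dx ∧ dy: 0
  coeff of dx ∧ dz: 0
  coeff of dy ∧ dz: -4*y - 6*z + 1
Step 2: Apply d again to each 2-form coefficient. The only possible 3-form in R^3 is dx ∧ dy ∧ dz, with coefficient
  ∂(coeff of dy∧dz)/∂x - ∂(coeff of dx∧dz)/∂y + ∂(coeff of dx∧dy)/∂z
  = ∂/∂x (-4*y - 6*z + 1) - ∂/∂y (0) + ∂/∂z (0).
Each of these terms simplifies to sums of mixed partials that cancel in pairs. The result is 0 (by equality of mixed partials for smooth functions — Schwarz / Clairaut).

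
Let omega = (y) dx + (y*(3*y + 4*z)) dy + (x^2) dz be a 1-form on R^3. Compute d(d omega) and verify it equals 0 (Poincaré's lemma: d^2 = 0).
d(d omega) = 0

Step 1: d omega = sum_{i<j} (∂f_j/∂x_i - ∂f_i/∂x_j) dx_i ∧ dx_j:
  coeff of dx ∧ dy: -1
  coeff of dx ∧ dz: 2*x
  coeff of dy ∧ dz: -4*y
Step 2: Apply d again to each 2-form coefficient. The only possible 3-form in R^3 is dx ∧ dy ∧ dz, with coefficient
  ∂(coeff of dy∧dz)/∂x - ∂(coeff of dx∧dz)/∂y + ∂(coeff of dx∧dy)/∂z
  = ∂/∂x (-4*y) - ∂/∂y (2*x) + ∂/∂z (-1).
Each of these terms simplifies to sums of mixed partials that cancel in pairs. The result is 0 (by equality of mixed partials for smooth functions — Schwarz / Clairaut).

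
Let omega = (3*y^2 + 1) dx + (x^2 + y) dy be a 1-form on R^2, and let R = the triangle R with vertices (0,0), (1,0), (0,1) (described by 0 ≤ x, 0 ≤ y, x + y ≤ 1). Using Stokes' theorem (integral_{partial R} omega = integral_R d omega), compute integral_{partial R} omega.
integral_(partial R) omega = -2/3

Stokes: integral_partial_R omega = integral_R d omega with d omega = (∂Q/∂x - ∂P/∂y) dx ∧ dy.
  ∂Q/∂x = 2*x
  ∂P/∂y = 6*y
  integrand = ∂Q/∂x - ∂P/∂y = 2*x - 6*y.
Integrating over R: integral_0^1 integral_0^{1-x} (2*x - 6*y) dy dx = -2/3.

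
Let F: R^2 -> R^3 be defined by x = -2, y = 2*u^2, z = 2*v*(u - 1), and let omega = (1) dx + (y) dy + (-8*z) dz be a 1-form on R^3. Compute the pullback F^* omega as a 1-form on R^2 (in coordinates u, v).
F^* omega = (8*u^3 - 32*u*v^2 + 32*v^2) du + (32*v*(-u^2 + 2*u - 1)) dv

Using F^*(f dg) = (f ∘ F) d(g ∘ F), substitute each coordinate x_i by F_i(u, v) in f_i, and replace dx_i by d F_i = (∂F_i/∂u) du + (∂F_i/∂v) dv.
  For the x component: f_1(F) = 1; d F_1 = (0) du + (0) dv
  For the y component: f_2(F) = 2*u^2; d F_2 = (4*u) du + (0) dv
  For the z component: f_3(F) = 16*v*(1 - u); d F_3 = (2*v) du + (2*u - 2) dv
Combining and collecting du, dv coefficients:
  coeff of du: 8*u^3 - 32*u*v^2 + 32*v^2
  coeff of dv: 32*v*(-u^2 + 2*u - 1)
F^* omega = (8*u^3 - 32*u*v^2 + 32*v^2) du + (32*v*(-u^2 + 2*u - 1)) dv.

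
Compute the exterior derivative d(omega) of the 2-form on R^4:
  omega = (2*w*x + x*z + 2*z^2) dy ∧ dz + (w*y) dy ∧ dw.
d(omega) = (2*w + z) dx ∧ dy ∧ dz + (2*x) dy ∧ dz ∧ dw

For a 2-form omega = sum_{i<j} g_{ij} dx_i ∧ dx_j, the exterior derivative is
  d(omega) = sum_{i<j} d(g_{ij}) ∧ dx_i ∧ dx_j = sum_{i<j, k} (∂g_{ij}/∂x_k) dx_k ∧ dx_i ∧ dx_j.
Expand each term, using dx_k ∧ dx_i ∧ dx_j = sgn(permutation) dx_{(a)} ∧ dx_{(b)} ∧ dx_{(c)} with (a < b < c) sorted:
  d(2*w*x + x*z + 2*z^2) includes (∂/∂x)(2*w*x + x*z + 2*z^2) dx = (2*w + z) dx, which multiplied by dy ∧ dz gives (2*w + z) dx ∧ dy ∧ dz
  d(2*w*x + x*z + 2*z^2) includes (∂/∂w)(2*w*x + x*z + 2*z^2) dw = (2*x) dw, which multiplied by dy ∧ dz gives (2*x) dy ∧ dz ∧ dw
Collecting like 3-forms: d(omega) = (2*w + z) dx ∧ dy ∧ dz + (2*x) dy ∧ dz ∧ dw.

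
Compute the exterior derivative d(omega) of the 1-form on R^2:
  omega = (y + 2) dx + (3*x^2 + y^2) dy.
d(omega) = (6*x - 1) dx ∧ dy

For a 1-form omega = sum_i f_i dx_i, the exterior derivative is
  d(omega) = sum_{i < j} (∂f_j/∂x_i - ∂f_i/∂x_j) dx_i ∧ dx_j.
  coefficient of dx ∧ dy: ∂f_2/∂x - ∂f_1/∂y = ∂(3*x^2 + y^2)/∂x - ∂(y + 2)/∂y = 6*x - 1
Assembling: d(omega) = (6*x - 1) dx ∧ dy.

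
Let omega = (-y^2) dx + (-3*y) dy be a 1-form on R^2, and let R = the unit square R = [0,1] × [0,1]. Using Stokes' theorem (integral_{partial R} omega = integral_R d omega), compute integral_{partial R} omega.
integral_(partial R) omega = 1

Stokes: integral_partial_R omega = integral_R d omega with d omega = (∂Q/∂x - ∂P/∂y) dx ∧ dy.
  ∂Q/∂x = 0
  ∂P/∂y = -2*y
  integrand = ∂Q/∂x - ∂P/∂y = 2*y.
Integrating over R: integral_0^1 integral_0^1 (2*y) dx dy = 1.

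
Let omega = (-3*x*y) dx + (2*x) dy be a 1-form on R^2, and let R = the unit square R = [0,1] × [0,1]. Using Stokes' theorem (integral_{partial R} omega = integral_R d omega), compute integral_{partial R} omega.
integral_(partial R) omega = 7/2

Stokes: integral_partial_R omega = integral_R d omega with d omega = (∂Q/∂x - ∂P/∂y) dx ∧ dy.
  ∂Q/∂x = 2
  ∂P/∂y = -3*x
  integrand = ∂Q/∂x - ∂P/∂y = 3*x + 2.
Integrating over R: integral_0^1 integral_0^1 (3*x + 2) dx dy = 7/2.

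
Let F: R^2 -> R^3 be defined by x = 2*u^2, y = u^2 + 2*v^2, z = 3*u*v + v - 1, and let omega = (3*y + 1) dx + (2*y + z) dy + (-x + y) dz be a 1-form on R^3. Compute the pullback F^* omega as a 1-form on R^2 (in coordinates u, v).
F^* omega = (16*u^3 + 3*u^2*v + 32*u*v^2 + 2*u*v + 2*u + 6*v^3) du + (-3*u^3 + 8*u^2*v - u^2 + 18*u*v^2 + 16*v^3 + 6*v^2 - 4*v) dv

Using F^*(f dg) = (f ∘ F) d(g ∘ F), substitute each coordinate x_i by F_i(u, v) in f_i, and replace dx_i by d F_i = (∂F_i/∂u) du + (∂F_i/∂v) dv.
  For the x component: f_1(F) = 3*u^2 + 6*v^2 + 1; d F_1 = (4*u) du + (0) dv
  For the y component: f_2(F) = 2*u^2 + 3*u*v + 4*v^2 + v - 1; d F_2 = (2*u) du + (4*v) dv
  For the z component: f_3(F) = -u^2 + 2*v^2; d F_3 = (3*v) du + (3*u + 1) dv
Combining and collecting du, dv coefficients:
  coeff of du: 16*u^3 + 3*u^2*v + 32*u*v^2 + 2*u*v + 2*u + 6*v^3
  coeff of dv: -3*u^3 + 8*u^2*v - u^2 + 18*u*v^2 + 16*v^3 + 6*v^2 - 4*v
F^* omega = (16*u^3 + 3*u^2*v + 32*u*v^2 + 2*u*v + 2*u + 6*v^3) du + (-3*u^3 + 8*u^2*v - u^2 + 18*u*v^2 + 16*v^3 + 6*v^2 - 4*v) dv.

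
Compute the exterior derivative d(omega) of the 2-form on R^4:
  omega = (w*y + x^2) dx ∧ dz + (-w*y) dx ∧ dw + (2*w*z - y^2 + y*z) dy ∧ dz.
d(omega) = (-w) dx ∧ dy ∧ dz + (y) dx ∧ dz ∧ dw + (w) dx ∧ dy ∧ dw + (2*z) dy ∧ dz ∧ dw

For a 2-form omega = sum_{i<j} g_{ij} dx_i ∧ dx_j, the exterior derivative is
  d(omega) = sum_{i<j} d(g_{ij}) ∧ dx_i ∧ dx_j = sum_{i<j, k} (∂g_{ij}/∂x_k) dx_k ∧ dx_i ∧ dx_j.
Expand each term, using dx_k ∧ dx_i ∧ dx_j = sgn(permutation) dx_{(a)} ∧ dx_{(b)} ∧ dx_{(c)} with (a < b < c) sorted:
  d(w*y + x^2) includes (∂/∂y)(w*y + x^2) dy = (w) dy, which multiplied by dx ∧ dz gives (-w) dx ∧ dy ∧ dz
  d(w*y + x^2) includes (∂/∂w)(w*y + x^2) dw = (y) dw, which multiplied by dx ∧ dz gives (y) dx ∧ dz ∧ dw
  d(-w*y) includes (∂/∂y)(-w*y) dy = (-w) dy, which multiplied by dx ∧ dw gives (w) dx ∧ dy ∧ dw
  d(2*w*z - y^2 + y*z) includes (∂/∂w)(2*w*z - y^2 + y*z) dw = (2*z) dw, which multiplied by dy ∧ dz gives (2*z) dy ∧ dz ∧ dw
Collecting like 3-forms: d(omega) = (-w) dx ∧ dy ∧ dz + (y) dx ∧ dz ∧ dw + (w) dx ∧ dy ∧ dw + (2*z) dy ∧ dz ∧ dw.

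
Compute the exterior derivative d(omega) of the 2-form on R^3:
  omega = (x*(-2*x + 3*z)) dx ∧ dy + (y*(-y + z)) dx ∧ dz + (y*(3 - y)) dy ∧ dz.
d(omega) = (3*x + 2*y - z) dx ∧ dy ∧ dz

For a 2-form omega = sum_{i<j} g_{ij} dx_i ∧ dx_j, the exterior derivative is
  d(omega) = sum_{i<j} d(g_{ij}) ∧ dx_i ∧ dx_j = sum_{i<j, k} (∂g_{ij}/∂x_k) dx_k ∧ dx_i ∧ dx_j.
Expand each term, using dx_k ∧ dx_i ∧ dx_j = sgn(permutation) dx_{(a)} ∧ dx_{(b)} ∧ dx_{(c)} with (a < b < c) sorted:
  d(x*(-2*x + 3*z)) includes (∂/∂z)(x*(-2*x + 3*z)) dz = (3*x) dz, which multiplied by dx ∧ dy gives (3*x) dx ∧ dy ∧ dz
  d(y*(-y + z)) includes (∂/∂y)(y*(-y + z)) dy = (-2*y + z) dy, which multiplied by dx ∧ dz gives (2*y - z) dx ∧ dy ∧ dz
Collecting like 3-forms: d(omega) = (3*x + 2*y - z) dx ∧ dy ∧ dz.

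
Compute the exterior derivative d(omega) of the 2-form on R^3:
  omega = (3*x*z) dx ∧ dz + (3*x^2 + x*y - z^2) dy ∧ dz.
d(omega) = (6*x + y) dx ∧ dy ∧ dz

For a 2-form omega = sum_{i<j} g_{ij} dx_i ∧ dx_j, the exterior derivative is
  d(omega) = sum_{i<j} d(g_{ij}) ∧ dx_i ∧ dx_j = sum_{i<j, k} (∂g_{ij}/∂x_k) dx_k ∧ dx_i ∧ dx_j.
Expand each term, using dx_k ∧ dx_i ∧ dx_j = sgn(permutation) dx_{(a)} ∧ dx_{(b)} ∧ dx_{(c)} with (a < b < c) sorted:
  d(3*x^2 + x*y - z^2) includes (∂/∂x)(3*x^2 + x*y - z^2) dx = (6*x + y) dx, which multiplied by dy ∧ dz gives (6*x + y) dx ∧ dy ∧ dz
Collecting like 3-forms: d(omega) = (6*x + y) dx ∧ dy ∧ dz.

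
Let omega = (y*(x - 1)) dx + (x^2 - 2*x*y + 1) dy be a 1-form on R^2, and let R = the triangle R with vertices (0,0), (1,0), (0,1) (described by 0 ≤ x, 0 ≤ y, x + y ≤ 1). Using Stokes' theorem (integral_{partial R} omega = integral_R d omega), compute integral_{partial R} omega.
integral_(partial R) omega = 1/3

Stokes: integral_partial_R omega = integral_R d omega with d omega = (∂Q/∂x - ∂P/∂y) dx ∧ dy.
  ∂Q/∂x = 2*x - 2*y
  ∂P/∂y = x - 1
  integrand = ∂Q/∂x - ∂P/∂y = x - 2*y + 1.
Integrating over R: integral_0^1 integral_0^{1-x} (x - 2*y + 1) dy dx = 1/3.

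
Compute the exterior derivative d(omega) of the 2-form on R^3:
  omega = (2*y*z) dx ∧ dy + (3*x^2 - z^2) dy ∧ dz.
d(omega) = (6*x + 2*y) dx ∧ dy ∧ dz

For a 2-form omega = sum_{i<j} g_{ij} dx_i ∧ dx_j, the exterior derivative is
  d(omega) = sum_{i<j} d(g_{ij}) ∧ dx_i ∧ dx_j = sum_{i<j, k} (∂g_{ij}/∂x_k) dx_k ∧ dx_i ∧ dx_j.
Expand each term, using dx_k ∧ dx_i ∧ dx_j = sgn(permutation) dx_{(a)} ∧ dx_{(b)} ∧ dx_{(c)} with (a < b < c) sorted:
  d(2*y*z) includes (∂/∂z)(2*y*z) dz = (2*y) dz, which multiplied by dx ∧ dy gives (2*y) dx ∧ dy ∧ dz
  d(3*x^2 - z^2) includes (∂/∂x)(3*x^2 - z^2) dx = (6*x) dx, which multiplied by dy ∧ dz gives (6*x) dx ∧ dy ∧ dz
Collecting like 3-forms: d(omega) = (6*x + 2*y) dx ∧ dy ∧ dz.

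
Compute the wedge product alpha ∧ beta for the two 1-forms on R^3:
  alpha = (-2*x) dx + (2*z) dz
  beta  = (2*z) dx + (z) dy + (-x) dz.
alpha ∧ beta = (-2*x*z) dx ∧ dy + (2*x^2 - 4*z^2) dx ∧ dz + (-2*z^2) dy ∧ dz

Distribute the wedge, using dx_i ∧ dx_j = -dx_j ∧ dx_i and dx_i ∧ dx_i = 0. For each pair (i, j) with i < j, the coefficient of dx_i ∧ dx_j in alpha ∧ beta is (alpha_i * beta_j - alpha_j * beta_i). Collecting: alpha ∧ beta = (-2*x*z) dx ∧ dy + (2*x^2 - 4*z^2) dx ∧ dz + (-2*z^2) dy ∧ dz.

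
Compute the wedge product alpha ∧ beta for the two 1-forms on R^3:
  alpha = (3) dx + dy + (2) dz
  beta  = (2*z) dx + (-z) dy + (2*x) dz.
alpha ∧ beta = (-5*z) dx ∧ dy + (6*x - 4*z) dx ∧ dz + (2*x + 2*z) dy ∧ dz

Distribute the wedge, using dx_i ∧ dx_j = -dx_j ∧ dx_i and dx_i ∧ dx_i = 0. For each pair (i, j) with i < j, the coefficient of dx_i ∧ dx_j in alpha ∧ beta is (alpha_i * beta_j - alpha_j * beta_i). Collecting: alpha ∧ beta = (-5*z) dx ∧ dy + (6*x - 4*z) dx ∧ dz + (2*x + 2*z) dy ∧ dz.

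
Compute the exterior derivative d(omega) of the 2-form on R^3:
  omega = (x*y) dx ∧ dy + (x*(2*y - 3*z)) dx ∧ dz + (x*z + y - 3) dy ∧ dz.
d(omega) = (-2*x + z) dx ∧ dy ∧ dz

For a 2-form omega = sum_{i<j} g_{ij} dx_i ∧ dx_j, the exterior derivative is
  d(omega) = sum_{i<j} d(g_{ij}) ∧ dx_i ∧ dx_j = sum_{i<j, k} (∂g_{ij}/∂x_k) dx_k ∧ dx_i ∧ dx_j.
Expand each term, using dx_k ∧ dx_i ∧ dx_j = sgn(permutation) dx_{(a)} ∧ dx_{(b)} ∧ dx_{(c)} with (a < b < c) sorted:
  d(x*(2*y - 3*z)) includes (∂/∂y)(x*(2*y - 3*z)) dy = (2*x) dy, which multiplied by dx ∧ dz gives (-2*x) dx ∧ dy ∧ dz
  d(x*z + y - 3) includes (∂/∂x)(x*z + y - 3) dx = (z) dx, which multiplied by dy ∧ dz gives (z) dx ∧ dy ∧ dz
Collecting like 3-forms: d(omega) = (-2*x + z) dx ∧ dy ∧ dz.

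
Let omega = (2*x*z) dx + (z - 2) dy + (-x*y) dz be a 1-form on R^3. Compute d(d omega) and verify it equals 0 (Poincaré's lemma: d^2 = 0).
d(d omega) = 0

Step 1: d omega = sum_{i<j} (∂f_j/∂x_i - ∂f_i/∂x_j) dx_i ∧ dx_j:
  coeff of dx ∧ dy: 0
  coeff of dx ∧ dz: -2*x - y
  coeff of dy ∧ dz: -x - 1
Step 2: Apply d again to each 2-form coefficient. The only possible 3-form in R^3 is dx ∧ dy ∧ dz, with coefficient
  ∂(coeff of dy∧dz)/∂x - ∂(coeff of dx∧dz)/∂y + ∂(coeff of dx∧dy)/∂z
  = ∂/∂x (-x - 1) - ∂/∂y (-2*x - y) + ∂/∂z (0).
Each of these terms simplifies to sums of mixed partials that cancel in pairs. The result is 0 (by equality of mixed partials for smooth functions — Schwarz / Clairaut).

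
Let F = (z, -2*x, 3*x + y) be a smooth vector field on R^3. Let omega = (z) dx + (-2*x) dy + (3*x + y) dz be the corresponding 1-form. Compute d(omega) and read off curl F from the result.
d(omega) = (1) dy ∧ dz + (-2) dz ∧ dx + (-2) dx ∧ dy; curl F = (1, -2, -2)

d omega = sum_{i<j} (∂f_j/∂x_i - ∂f_i/∂x_j) dx_i ∧ dx_j. Under the identification (dy ∧ dz, dz ∧ dx, dx ∧ dy) ↔ (e_x, e_y, e_z), the coefficients are exactly the components of curl F. Compute:
  ∂R/∂y - ∂Q/∂z = (1) - (0) = 1
  ∂P/∂z - ∂R/∂x = (1) - (3) = -2
  ∂Q/∂x - ∂P/∂y = (-2) - (0) = -2.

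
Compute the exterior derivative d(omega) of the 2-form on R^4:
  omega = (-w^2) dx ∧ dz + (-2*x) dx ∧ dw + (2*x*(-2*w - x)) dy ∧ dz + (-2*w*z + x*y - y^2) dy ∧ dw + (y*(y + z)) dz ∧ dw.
d(omega) = (-2*w) dx ∧ dz ∧ dw + (-4*w - 4*x) dx ∧ dy ∧ dz + (2*w - 4*x + 2*y + z) dy ∧ dz ∧ dw + (y) dx ∧ dy ∧ dw

For a 2-form omega = sum_{i<j} g_{ij} dx_i ∧ dx_j, the exterior derivative is
  d(omega) = sum_{i<j} d(g_{ij}) ∧ dx_i ∧ dx_j = sum_{i<j, k} (∂g_{ij}/∂x_k) dx_k ∧ dx_i ∧ dx_j.
Expand each term, using dx_k ∧ dx_i ∧ dx_j = sgn(permutation) dx_{(a)} ∧ dx_{(b)} ∧ dx_{(c)} with (a < b < c) sorted:
  d(-w^2) includes (∂/∂w)(-w^2) dw = (-2*w) dw, which multiplied by dx ∧ dz gives (-2*w) dx ∧ dz ∧ dw
  d(2*x*(-2*w - x)) includes (∂/∂x)(2*x*(-2*w - x)) dx = (-4*w - 4*x) dx, which multiplied by dy ∧ dz gives (-4*w - 4*x) dx ∧ dy ∧ dz
  d(2*x*(-2*w - x)) includes (∂/∂w)(2*x*(-2*w - x)) dw = (-4*x) dw, which multiplied by dy ∧ dz gives (-4*x) dy ∧ dz ∧ dw
  d(-2*w*z + x*y - y^2) includes (∂/∂x)(-2*w*z + x*y - y^2) dx = (y) dx, which multiplied by dy ∧ dw gives (y) dx ∧ dy ∧ dw
  d(-2*w*z + x*y - y^2) includes (∂/∂z)(-2*w*z + x*y - y^2) dz = (-2*w) dz, which multiplied by dy ∧ dw gives (2*w) dy ∧ dz ∧ dw
  d(y*(y + z)) includes (∂/∂y)(y*(y + z)) dy = (2*y + z) dy, which multiplied by dz ∧ dw gives (2*y + z) dy ∧ dz ∧ dw
Collecting like 3-forms: d(omega) = (-2*w) dx ∧ dz ∧ dw + (-4*w - 4*x) dx ∧ dy ∧ dz + (2*w - 4*x + 2*y + z) dy ∧ dz ∧ dw + (y) dx ∧ dy ∧ dw.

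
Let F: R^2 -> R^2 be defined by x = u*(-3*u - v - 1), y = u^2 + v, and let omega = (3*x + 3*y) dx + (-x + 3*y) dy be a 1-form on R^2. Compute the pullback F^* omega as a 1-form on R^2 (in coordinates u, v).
F^* omega = (48*u^3 + 26*u^2*v + 26*u^2 + 3*u*v^2 - 6*u*v + 3*u - 3*v^2 - 3*v) du + (6*u^3 + 3*u^2*v + 9*u^2 - 2*u*v + u + 3*v) dv

Using F^*(f dg) = (f ∘ F) d(g ∘ F), substitute each coordinate x_i by F_i(u, v) in f_i, and replace dx_i by d F_i = (∂F_i/∂u) du + (∂F_i/∂v) dv.
  For the x component: f_1(F) = -6*u^2 - 3*u*v - 3*u + 3*v; d F_1 = (-6*u - v - 1) du + (-u) dv
  For the y component: f_2(F) = 6*u^2 + u*v + u + 3*v; d F_2 = (2*u) du + (1) dv
Combining and collecting du, dv coefficients:
  coeff of du: 48*u^3 + 26*u^2*v + 26*u^2 + 3*u*v^2 - 6*u*v + 3*u - 3*v^2 - 3*v
  coeff of dv: 6*u^3 + 3*u^2*v + 9*u^2 - 2*u*v + u + 3*v
F^* omega = (48*u^3 + 26*u^2*v + 26*u^2 + 3*u*v^2 - 6*u*v + 3*u - 3*v^2 - 3*v) du + (6*u^3 + 3*u^2*v + 9*u^2 - 2*u*v + u + 3*v) dv.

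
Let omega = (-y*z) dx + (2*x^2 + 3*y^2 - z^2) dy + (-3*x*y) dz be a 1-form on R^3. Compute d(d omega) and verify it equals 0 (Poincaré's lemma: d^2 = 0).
d(d omega) = 0

Step 1: d omega = sum_{i<j} (∂f_j/∂x_i - ∂f_i/∂x_j) dx_i ∧ dx_j:
  coeff of dx ∧ dy: 4*x + z
  coeff of dx ∧ dz: -2*y
  coeff of dy ∧ dz: -3*x + 2*z
Step 2: Apply d again to each 2-form coefficient. The only possible 3-form in R^3 is dx ∧ dy ∧ dz, with coefficient
  ∂(coeff of dy∧dz)/∂x - ∂(coeff of dx∧dz)/∂y + ∂(coeff of dx∧dy)/∂z
  = ∂/∂x (-3*x + 2*z) - ∂/∂y (-2*y) + ∂/∂z (4*x + z).
Each of these terms simplifies to sums of mixed partials that cancel in pairs. The result is 0 (by equality of mixed partials for smooth functions — Schwarz / Clairaut).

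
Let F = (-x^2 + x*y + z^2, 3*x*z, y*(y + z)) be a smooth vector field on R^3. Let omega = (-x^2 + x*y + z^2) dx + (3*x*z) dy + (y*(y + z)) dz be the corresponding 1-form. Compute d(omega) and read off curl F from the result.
d(omega) = (-3*x + 2*y + z) dy ∧ dz + (2*z) dz ∧ dx + (-x + 3*z) dx ∧ dy; curl F = (-3*x + 2*y + z, 2*z, -x + 3*z)

d omega = sum_{i<j} (∂f_j/∂x_i - ∂f_i/∂x_j) dx_i ∧ dx_j. Under the identification (dy ∧ dz, dz ∧ dx, dx ∧ dy) ↔ (e_x, e_y, e_z), the coefficients are exactly the components of curl F. Compute:
  ∂R/∂y - ∂Q/∂z = (2*y + z) - (3*x) = -3*x + 2*y + z
  ∂P/∂z - ∂R/∂x = (2*z) - (0) = 2*z
  ∂Q/∂x - ∂P/∂y = (3*z) - (x) = -x + 3*z.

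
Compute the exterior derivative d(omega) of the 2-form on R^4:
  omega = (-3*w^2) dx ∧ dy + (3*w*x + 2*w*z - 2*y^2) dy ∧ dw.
d(omega) = (-3*w) dx ∧ dy ∧ dw + (-2*w) dy ∧ dz ∧ dw

For a 2-form omega = sum_{i<j} g_{ij} dx_i ∧ dx_j, the exterior derivative is
  d(omega) = sum_{i<j} d(g_{ij}) ∧ dx_i ∧ dx_j = sum_{i<j, k} (∂g_{ij}/∂x_k) dx_k ∧ dx_i ∧ dx_j.
Expand each term, using dx_k ∧ dx_i ∧ dx_j = sgn(permutation) dx_{(a)} ∧ dx_{(b)} ∧ dx_{(c)} with (a < b < c) sorted:
  d(-3*w^2) includes (∂/∂w)(-3*w^2) dw = (-6*w) dw, which multiplied by dx ∧ dy gives (-6*w) dx ∧ dy ∧ dw
  d(3*w*x + 2*w*z - 2*y^2) includes (∂/∂x)(3*w*x + 2*w*z - 2*y^2) dx = (3*w) dx, which multiplied by dy ∧ dw gives (3*w) dx ∧ dy ∧ dw
  d(3*w*x + 2*w*z - 2*y^2) includes (∂/∂z)(3*w*x + 2*w*z - 2*y^2) dz = (2*w) dz, which multiplied by dy ∧ dw gives (-2*w) dy ∧ dz ∧ dw
Collecting like 3-forms: d(omega) = (-3*w) dx ∧ dy ∧ dw + (-2*w) dy ∧ dz ∧ dw.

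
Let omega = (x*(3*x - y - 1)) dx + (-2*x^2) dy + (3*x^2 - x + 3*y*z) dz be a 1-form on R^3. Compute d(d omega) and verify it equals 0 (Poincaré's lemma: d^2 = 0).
d(d omega) = 0

Step 1: d omega = sum_{i<j} (∂f_j/∂x_i - ∂f_i/∂x_j) dx_i ∧ dx_j:
  coeff of dx ∧ dy: -3*x
  coeff of dx ∧ dz: 6*x - 1
  coeff of dy ∧ dz: 3*z
Step 2: Apply d again to each 2-form coefficient. The only possible 3-form in R^3 is dx ∧ dy ∧ dz, with coefficient
  ∂(coeff of dy∧dz)/∂x - ∂(coeff of dx∧dz)/∂y + ∂(coeff of dx∧dy)/∂z
  = ∂/∂x (3*z) - ∂/∂y (6*x - 1) + ∂/∂z (-3*x).
Each of these terms simplifies to sums of mixed partials that cancel in pairs. The result is 0 (by equality of mixed partials for smooth functions — Schwarz / Clairaut).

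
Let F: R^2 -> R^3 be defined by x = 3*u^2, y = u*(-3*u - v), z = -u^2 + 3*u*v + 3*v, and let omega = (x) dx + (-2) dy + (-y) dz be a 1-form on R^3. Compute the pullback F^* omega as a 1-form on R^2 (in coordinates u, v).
F^* omega = (12*u^3 + 7*u^2*v + 3*u*v^2 + 12*u + 2*v) du + (u*(9*u^2 + 3*u*v + 9*u + 3*v + 2)) dv

Using F^*(f dg) = (f ∘ F) d(g ∘ F), substitute each coordinate x_i by F_i(u, v) in f_i, and replace dx_i by d F_i = (∂F_i/∂u) du + (∂F_i/∂v) dv.
  For the x component: f_1(F) = 3*u^2; d F_1 = (6*u) du + (0) dv
  For the y component: f_2(F) = -2; d F_2 = (-6*u - v) du + (-u) dv
  For the z component: f_3(F) = u*(3*u + v); d F_3 = (-2*u + 3*v) du + (3*u + 3) dv
Combining and collecting du, dv coefficients:
  coeff of du: 12*u^3 + 7*u^2*v + 3*u*v^2 + 12*u + 2*v
  coeff of dv: u*(9*u^2 + 3*u*v + 9*u + 3*v + 2)
F^* omega = (12*u^3 + 7*u^2*v + 3*u*v^2 + 12*u + 2*v) du + (u*(9*u^2 + 3*u*v + 9*u + 3*v + 2)) dv.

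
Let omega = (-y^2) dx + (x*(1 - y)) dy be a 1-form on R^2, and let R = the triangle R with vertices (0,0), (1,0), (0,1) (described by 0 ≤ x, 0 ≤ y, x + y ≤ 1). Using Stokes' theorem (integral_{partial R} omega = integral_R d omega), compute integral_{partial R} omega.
integral_(partial R) omega = 2/3

Stokes: integral_partial_R omega = integral_R d omega with d omega = (∂Q/∂x - ∂P/∂y) dx ∧ dy.
  ∂Q/∂x = 1 - y
  ∂P/∂y = -2*y
  integrand = ∂Q/∂x - ∂P/∂y = y + 1.
Integrating over R: integral_0^1 integral_0^{1-x} (y + 1) dy dx = 2/3.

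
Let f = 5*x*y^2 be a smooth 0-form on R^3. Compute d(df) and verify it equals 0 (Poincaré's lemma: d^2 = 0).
d(df) = 0

Step 1: df = sum_i (∂f/∂x_i) dx_i = (5*y^2) dx + (10*x*y) dy + (0) dz.
Step 2: Apply d again. Using the 1-form formula, the coefficient of dx ∧ dy in d(df) is ∂^2 f/∂x ∂y - ∂^2 f/∂y ∂x = (10*y) - (10*y) = 0 (equality of mixed partials for smooth f).
Similarly for dx ∧ dz and dy ∧ dz — all coefficients vanish. So d(df) = 0.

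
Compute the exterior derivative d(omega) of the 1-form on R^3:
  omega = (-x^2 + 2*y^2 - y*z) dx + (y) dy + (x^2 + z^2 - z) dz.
d(omega) = (-4*y + z) dx ∧ dy + (2*x + y) dx ∧ dz

For a 1-form omega = sum_i f_i dx_i, the exterior derivative is
  d(omega) = sum_{i < j} (∂f_j/∂x_i - ∂f_i/∂x_j) dx_i ∧ dx_j.
  coefficient of dx ∧ dy: ∂f_2/∂x - ∂f_1/∂y = ∂(y)/∂x - ∂(-x^2 + 2*y^2 - y*z)/∂y = -4*y + z
  coefficient of dx ∧ dz: ∂f_3/∂x - ∂f_1/∂z = ∂(x^2 + z^2 - z)/∂x - ∂(-x^2 + 2*y^2 - y*z)/∂z = 2*x + y
Assembling: d(omega) = (-4*y + z) dx ∧ dy + (2*x + y) dx ∧ dz.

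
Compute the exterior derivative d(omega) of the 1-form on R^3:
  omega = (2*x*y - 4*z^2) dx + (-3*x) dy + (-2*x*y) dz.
d(omega) = (-2*x - 3) dx ∧ dy + (-2*y + 8*z) dx ∧ dz + (-2*x) dy ∧ dz

For a 1-form omega = sum_i f_i dx_i, the exterior derivative is
  d(omega) = sum_{i < j} (∂f_j/∂x_i - ∂f_i/∂x_j) dx_i ∧ dx_j.
  coefficient of dx ∧ dy: ∂f_2/∂x - ∂f_1/∂y = ∂(-3*x)/∂x - ∂(2*x*y - 4*z^2)/∂y = -2*x - 3
  coefficient of dx ∧ dz: ∂f_3/∂x - ∂f_1/∂z = ∂(-2*x*y)/∂x - ∂(2*x*y - 4*z^2)/∂z = -2*y + 8*z
  coefficient of dy ∧ dz: ∂f_3/∂y - ∂f_2/∂z = ∂(-2*x*y)/∂y - ∂(-3*x)/∂z = -2*x
Assembling: d(omega) = (-2*x - 3) dx ∧ dy + (-2*y + 8*z) dx ∧ dz + (-2*x) dy ∧ dz.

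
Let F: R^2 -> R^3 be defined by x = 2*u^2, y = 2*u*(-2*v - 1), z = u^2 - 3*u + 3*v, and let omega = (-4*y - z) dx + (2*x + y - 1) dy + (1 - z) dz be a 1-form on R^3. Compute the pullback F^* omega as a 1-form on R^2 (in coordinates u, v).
F^* omega = (-6*u^3 + 48*u^2*v + 45*u^2 + 16*u*v^2 - 2*u*v - 3*u + 13*v - 1) du + (-16*u^3 + 16*u^2*v + 5*u^2 + 13*u - 9*v + 3) dv

Using F^*(f dg) = (f ∘ F) d(g ∘ F), substitute each coordinate x_i by F_i(u, v) in f_i, and replace dx_i by d F_i = (∂F_i/∂u) du + (∂F_i/∂v) dv.
  For the x component: f_1(F) = -u^2 + 16*u*v + 11*u - 3*v; d F_1 = (4*u) du + (0) dv
  For the y component: f_2(F) = 4*u^2 - 4*u*v - 2*u - 1; d F_2 = (-4*v - 2) du + (-4*u) dv
  For the z component: f_3(F) = -u^2 + 3*u - 3*v + 1; d F_3 = (2*u - 3) du + (3) dv
Combining and collecting du, dv coefficients:
  coeff of du: -6*u^3 + 48*u^2*v + 45*u^2 + 16*u*v^2 - 2*u*v - 3*u + 13*v - 1
  coeff of dv: -16*u^3 + 16*u^2*v + 5*u^2 + 13*u - 9*v + 3
F^* omega = (-6*u^3 + 48*u^2*v + 45*u^2 + 16*u*v^2 - 2*u*v - 3*u + 13*v - 1) du + (-16*u^3 + 16*u^2*v + 5*u^2 + 13*u - 9*v + 3) dv.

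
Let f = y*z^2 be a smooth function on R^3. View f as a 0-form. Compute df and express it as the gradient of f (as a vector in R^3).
df = (0) dx + (z^2) dy + (2*y*z) dz; grad f = (0, z^2, 2*y*z)

For a 0-form f, d f = (∂f/∂x) dx + (∂f/∂y) dy + (∂f/∂z) dz. The components of the vector representation are exactly the entries of grad f in Cartesian coordinates:
  ∂f/∂x = 0
  ∂f/∂y = z^2
  ∂f/∂z = 2*y*z.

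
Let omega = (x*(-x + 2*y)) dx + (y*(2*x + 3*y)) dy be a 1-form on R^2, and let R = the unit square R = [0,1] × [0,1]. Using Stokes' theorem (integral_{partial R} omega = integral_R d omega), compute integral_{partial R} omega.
integral_(partial R) omega = 0

Stokes: integral_partial_R omega = integral_R d omega with d omega = (∂Q/∂x - ∂P/∂y) dx ∧ dy.
  ∂Q/∂x = 2*y
  ∂P/∂y = 2*x
  integrand = ∂Q/∂x - ∂P/∂y = -2*x + 2*y.
Integrating over R: integral_0^1 integral_0^1 (-2*x + 2*y) dx dy = 0.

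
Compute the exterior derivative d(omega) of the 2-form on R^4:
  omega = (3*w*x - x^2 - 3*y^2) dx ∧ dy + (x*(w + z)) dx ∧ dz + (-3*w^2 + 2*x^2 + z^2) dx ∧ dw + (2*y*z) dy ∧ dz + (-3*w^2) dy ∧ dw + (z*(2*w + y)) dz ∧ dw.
d(omega) = (3*x) dx ∧ dy ∧ dw + (x - 2*z) dx ∧ dz ∧ dw + (z) dy ∧ dz ∧ dw

For a 2-form omega = sum_{i<j} g_{ij} dx_i ∧ dx_j, the exterior derivative is
  d(omega) = sum_{i<j} d(g_{ij}) ∧ dx_i ∧ dx_j = sum_{i<j, k} (∂g_{ij}/∂x_k) dx_k ∧ dx_i ∧ dx_j.
Expand each term, using dx_k ∧ dx_i ∧ dx_j = sgn(permutation) dx_{(a)} ∧ dx_{(b)} ∧ dx_{(c)} with (a < b < c) sorted:
  d(3*w*x - x^2 - 3*y^2) includes (∂/∂w)(3*w*x - x^2 - 3*y^2) dw = (3*x) dw, which multiplied by dx ∧ dy gives (3*x) dx ∧ dy ∧ dw
  d(x*(w + z)) includes (∂/∂w)(x*(w + z)) dw = (x) dw, which multiplied by dx ∧ dz gives (x) dx ∧ dz ∧ dw
  d(-3*w^2 + 2*x^2 + z^2) includes (∂/∂z)(-3*w^2 + 2*x^2 + z^2) dz = (2*z) dz, which multiplied by dx ∧ dw gives (-2*z) dx ∧ dz ∧ dw
  d(z*(2*w + y)) includes (∂/∂y)(z*(2*w + y)) dy = (z) dy, which multiplied by dz ∧ dw gives (z) dy ∧ dz ∧ dw
Collecting like 3-forms: d(omega) = (3*x) dx ∧ dy ∧ dw + (x - 2*z) dx ∧ dz ∧ dw + (z) dy ∧ dz ∧ dw.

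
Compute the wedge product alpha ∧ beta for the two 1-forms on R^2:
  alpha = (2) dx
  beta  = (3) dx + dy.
alpha ∧ beta = (2) dx ∧ dy

Distribute the wedge, using dx_i ∧ dx_j = -dx_j ∧ dx_i and dx_i ∧ dx_i = 0. For each pair (i, j) with i < j, the coefficient of dx_i ∧ dx_j in alpha ∧ beta is (alpha_i * beta_j - alpha_j * beta_i). Collecting: alpha ∧ beta = (2) dx ∧ dy.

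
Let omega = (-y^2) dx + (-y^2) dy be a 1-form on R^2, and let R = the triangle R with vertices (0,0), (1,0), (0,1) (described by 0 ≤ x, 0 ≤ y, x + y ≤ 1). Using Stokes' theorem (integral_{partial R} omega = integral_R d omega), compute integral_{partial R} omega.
integral_(partial R) omega = 1/3

Stokes: integral_partial_R omega = integral_R d omega with d omega = (∂Q/∂x - ∂P/∂y) dx ∧ dy.
  ∂Q/∂x = 0
  ∂P/∂y = -2*y
  integrand = ∂Q/∂x - ∂P/∂y = 2*y.
Integrating over R: integral_0^1 integral_0^{1-x} (2*y) dy dx = 1/3.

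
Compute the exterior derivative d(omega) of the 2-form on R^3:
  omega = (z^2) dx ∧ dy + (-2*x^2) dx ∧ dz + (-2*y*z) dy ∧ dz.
d(omega) = (2*z) dx ∧ dy ∧ dz

For a 2-form omega = sum_{i<j} g_{ij} dx_i ∧ dx_j, the exterior derivative is
  d(omega) = sum_{i<j} d(g_{ij}) ∧ dx_i ∧ dx_j = sum_{i<j, k} (∂g_{ij}/∂x_k) dx_k ∧ dx_i ∧ dx_j.
Expand each term, using dx_k ∧ dx_i ∧ dx_j = sgn(permutation) dx_{(a)} ∧ dx_{(b)} ∧ dx_{(c)} with (a < b < c) sorted:
  d(z^2) includes (∂/∂z)(z^2) dz = (2*z) dz, which multiplied by dx ∧ dy gives (2*z) dx ∧ dy ∧ dz
Collecting like 3-forms: d(omega) = (2*z) dx ∧ dy ∧ dz.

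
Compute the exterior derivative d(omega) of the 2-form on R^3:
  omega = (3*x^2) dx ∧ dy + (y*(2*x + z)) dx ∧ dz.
d(omega) = (-2*x - z) dx ∧ dy ∧ dz

For a 2-form omega = sum_{i<j} g_{ij} dx_i ∧ dx_j, the exterior derivative is
  d(omega) = sum_{i<j} d(g_{ij}) ∧ dx_i ∧ dx_j = sum_{i<j, k} (∂g_{ij}/∂x_k) dx_k ∧ dx_i ∧ dx_j.
Expand each term, using dx_k ∧ dx_i ∧ dx_j = sgn(permutation) dx_{(a)} ∧ dx_{(b)} ∧ dx_{(c)} with (a < b < c) sorted:
  d(y*(2*x + z)) includes (∂/∂y)(y*(2*x + z)) dy = (2*x + z) dy, which multiplied by dx ∧ dz gives (-2*x - z) dx ∧ dy ∧ dz
Collecting like 3-forms: d(omega) = (-2*x - z) dx ∧ dy ∧ dz.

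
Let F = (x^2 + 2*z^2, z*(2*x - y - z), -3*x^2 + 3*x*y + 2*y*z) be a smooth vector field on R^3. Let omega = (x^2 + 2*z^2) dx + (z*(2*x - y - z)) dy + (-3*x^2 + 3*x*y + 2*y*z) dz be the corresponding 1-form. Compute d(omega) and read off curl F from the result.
d(omega) = (x + y + 4*z) dy ∧ dz + (6*x - 3*y + 4*z) dz ∧ dx + (2*z) dx ∧ dy; curl F = (x + y + 4*z, 6*x - 3*y + 4*z, 2*z)

d omega = sum_{i<j} (∂f_j/∂x_i - ∂f_i/∂x_j) dx_i ∧ dx_j. Under the identification (dy ∧ dz, dz ∧ dx, dx ∧ dy) ↔ (e_x, e_y, e_z), the coefficients are exactly the components of curl F. Compute:
  ∂R/∂y - ∂Q/∂z = (3*x + 2*z) - (2*x - y - 2*z) = x + y + 4*z
  ∂P/∂z - ∂R/∂x = (4*z) - (-6*x + 3*y) = 6*x - 3*y + 4*z
  ∂Q/∂x - ∂P/∂y = (2*z) - (0) = 2*z.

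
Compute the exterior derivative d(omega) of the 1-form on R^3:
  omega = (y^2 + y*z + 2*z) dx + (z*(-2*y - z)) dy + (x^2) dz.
d(omega) = (-2*y - z) dx ∧ dy + (2*x - y - 2) dx ∧ dz + (2*y + 2*z) dy ∧ dz

For a 1-form omega = sum_i f_i dx_i, the exterior derivative is
  d(omega) = sum_{i < j} (∂f_j/∂x_i - ∂f_i/∂x_j) dx_i ∧ dx_j.
  coefficient of dx ∧ dy: ∂f_2/∂x - ∂f_1/∂y = ∂(z*(-2*y - z))/∂x - ∂(y^2 + y*z + 2*z)/∂y = -2*y - z
  coefficient of dx ∧ dz: ∂f_3/∂x - ∂f_1/∂z = ∂(x^2)/∂x - ∂(y^2 + y*z + 2*z)/∂z = 2*x - y - 2
  coefficient of dy ∧ dz: ∂f_3/∂y - ∂f_2/∂z = ∂(x^2)/∂y - ∂(z*(-2*y - z))/∂z = 2*y + 2*z
Assembling: d(omega) = (-2*y - z) dx ∧ dy + (2*x - y - 2) dx ∧ dz + (2*y + 2*z) dy ∧ dz.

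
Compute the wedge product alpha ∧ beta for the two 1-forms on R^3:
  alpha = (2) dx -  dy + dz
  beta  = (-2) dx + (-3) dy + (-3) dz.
alpha ∧ beta = (-8) dx ∧ dy + (-4) dx ∧ dz + (6) dy ∧ dz

Distribute the wedge, using dx_i ∧ dx_j = -dx_j ∧ dx_i and dx_i ∧ dx_i = 0. For each pair (i, j) with i < j, the coefficient of dx_i ∧ dx_j in alpha ∧ beta is (alpha_i * beta_j - alpha_j * beta_i). Collecting: alpha ∧ beta = (-8) dx ∧ dy + (-4) dx ∧ dz + (6) dy ∧ dz.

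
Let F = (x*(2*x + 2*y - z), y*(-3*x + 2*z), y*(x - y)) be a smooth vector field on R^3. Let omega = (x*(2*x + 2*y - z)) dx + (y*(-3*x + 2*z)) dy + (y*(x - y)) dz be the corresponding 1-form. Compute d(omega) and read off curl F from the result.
d(omega) = (x - 4*y) dy ∧ dz + (-x - y) dz ∧ dx + (-2*x - 3*y) dx ∧ dy; curl F = (x - 4*y, -x - y, -2*x - 3*y)

d omega = sum_{i<j} (∂f_j/∂x_i - ∂f_i/∂x_j) dx_i ∧ dx_j. Under the identification (dy ∧ dz, dz ∧ dx, dx ∧ dy) ↔ (e_x, e_y, e_z), the coefficients are exactly the components of curl F. Compute:
  ∂R/∂y - ∂Q/∂z = (x - 2*y) - (2*y) = x - 4*y
  ∂P/∂z - ∂R/∂x = (-x) - (y) = -x - y
  ∂Q/∂x - ∂P/∂y = (-3*y) - (2*x) = -2*x - 3*y.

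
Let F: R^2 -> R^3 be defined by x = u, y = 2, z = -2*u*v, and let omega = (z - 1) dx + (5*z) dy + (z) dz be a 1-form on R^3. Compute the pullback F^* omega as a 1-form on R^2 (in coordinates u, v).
F^* omega = (4*u*v^2 - 2*u*v - 1) du + (4*u^2*v) dv

Using F^*(f dg) = (f ∘ F) d(g ∘ F), substitute each coordinate x_i by F_i(u, v) in f_i, and replace dx_i by d F_i = (∂F_i/∂u) du + (∂F_i/∂v) dv.
  For the x component: f_1(F) = -2*u*v - 1; d F_1 = (1) du + (0) dv
  For the y component: f_2(F) = -10*u*v; d F_2 = (0) du + (0) dv
  For the z component: f_3(F) = -2*u*v; d F_3 = (-2*v) du + (-2*u) dv
Combining and collecting du, dv coefficients:
  coeff of du: 4*u*v^2 - 2*u*v - 1
  coeff of dv: 4*u^2*v
F^* omega = (4*u*v^2 - 2*u*v - 1) du + (4*u^2*v) dv.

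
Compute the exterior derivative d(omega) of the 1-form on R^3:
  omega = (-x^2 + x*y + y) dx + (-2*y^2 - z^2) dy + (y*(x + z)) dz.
d(omega) = (-x - 1) dx ∧ dy + (y) dx ∧ dz + (x + 3*z) dy ∧ dz

For a 1-form omega = sum_i f_i dx_i, the exterior derivative is
  d(omega) = sum_{i < j} (∂f_j/∂x_i - ∂f_i/∂x_j) dx_i ∧ dx_j.
  coefficient of dx ∧ dy: ∂f_2/∂x - ∂f_1/∂y = ∂(-2*y^2 - z^2)/∂x - ∂(-x^2 + x*y + y)/∂y = -x - 1
  coefficient of dx ∧ dz: ∂f_3/∂x - ∂f_1/∂z = ∂(y*(x + z))/∂x - ∂(-x^2 + x*y + y)/∂z = y
  coefficient of dy ∧ dz: ∂f_3/∂y - ∂f_2/∂z = ∂(y*(x + z))/∂y - ∂(-2*y^2 - z^2)/∂z = x + 3*z
Assembling: d(omega) = (-x - 1) dx ∧ dy + (y) dx ∧ dz + (x + 3*z) dy ∧ dz.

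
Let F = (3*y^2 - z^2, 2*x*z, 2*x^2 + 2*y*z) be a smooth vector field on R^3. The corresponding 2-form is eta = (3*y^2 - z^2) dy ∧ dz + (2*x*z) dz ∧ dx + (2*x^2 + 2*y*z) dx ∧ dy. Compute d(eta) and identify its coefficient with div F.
d(eta) = (2*y) dx ∧ dy ∧ dz; div F = 2*y

For a 2-form in R^3 of the form above, applying d gives a 3-form with coefficient ∂P/∂x + ∂Q/∂y + ∂R/∂z:
  ∂P/∂x = 0
  ∂Q/∂y = 0
  ∂R/∂z = 2*y
Sum = 2*y, which is exactly div F.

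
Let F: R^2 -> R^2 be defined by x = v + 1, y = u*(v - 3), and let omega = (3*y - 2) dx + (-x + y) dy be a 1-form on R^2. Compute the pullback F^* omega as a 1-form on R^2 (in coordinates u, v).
F^* omega = (u*v^2 - 6*u*v + 9*u - v^2 + 2*v + 3) du + (u^2*v - 3*u^2 + 2*u*v - 10*u - 2) dv

Using F^*(f dg) = (f ∘ F) d(g ∘ F), substitute each coordinate x_i by F_i(u, v) in f_i, and replace dx_i by d F_i = (∂F_i/∂u) du + (∂F_i/∂v) dv.
  For the x component: f_1(F) = 3*u*v - 9*u - 2; d F_1 = (0) du + (1) dv
  For the y component: f_2(F) = u*v - 3*u - v - 1; d F_2 = (v - 3) du + (u) dv
Combining and collecting du, dv coefficients:
  coeff of du: u*v^2 - 6*u*v + 9*u - v^2 + 2*v + 3
  coeff of dv: u^2*v - 3*u^2 + 2*u*v - 10*u - 2
F^* omega = (u*v^2 - 6*u*v + 9*u - v^2 + 2*v + 3) du + (u^2*v - 3*u^2 + 2*u*v - 10*u - 2) dv.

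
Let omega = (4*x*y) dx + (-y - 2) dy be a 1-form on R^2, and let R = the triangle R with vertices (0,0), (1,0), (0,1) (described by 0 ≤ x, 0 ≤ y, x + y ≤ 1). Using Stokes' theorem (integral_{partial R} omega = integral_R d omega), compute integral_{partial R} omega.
integral_(partial R) omega = -2/3

Stokes: integral_partial_R omega = integral_R d omega with d omega = (∂Q/∂x - ∂P/∂y) dx ∧ dy.
  ∂Q/∂x = 0
  ∂P/∂y = 4*x
  integrand = ∂Q/∂x - ∂P/∂y = -4*x.
Integrating over R: integral_0^1 integral_0^{1-x} (-4*x) dy dx = -2/3.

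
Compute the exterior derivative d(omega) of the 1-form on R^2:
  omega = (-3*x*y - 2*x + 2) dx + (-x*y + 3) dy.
d(omega) = (3*x - y) dx ∧ dy

For a 1-form omega = sum_i f_i dx_i, the exterior derivative is
  d(omega) = sum_{i < j} (∂f_j/∂x_i - ∂f_i/∂x_j) dx_i ∧ dx_j.
  coefficient of dx ∧ dy: ∂f_2/∂x - ∂f_1/∂y = ∂(-x*y + 3)/∂x - ∂(-3*x*y - 2*x + 2)/∂y = 3*x - y
Assembling: d(omega) = (3*x - y) dx ∧ dy.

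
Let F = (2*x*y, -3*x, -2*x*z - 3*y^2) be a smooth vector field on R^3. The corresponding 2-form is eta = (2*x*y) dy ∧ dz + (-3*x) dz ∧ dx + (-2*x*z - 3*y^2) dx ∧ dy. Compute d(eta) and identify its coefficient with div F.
d(eta) = (-2*x + 2*y) dx ∧ dy ∧ dz; div F = -2*x + 2*y

For a 2-form in R^3 of the form above, applying d gives a 3-form with coefficient ∂P/∂x + ∂Q/∂y + ∂R/∂z:
  ∂P/∂x = 2*y
  ∂Q/∂y = 0
  ∂R/∂z = -2*x
Sum = -2*x + 2*y, which is exactly div F.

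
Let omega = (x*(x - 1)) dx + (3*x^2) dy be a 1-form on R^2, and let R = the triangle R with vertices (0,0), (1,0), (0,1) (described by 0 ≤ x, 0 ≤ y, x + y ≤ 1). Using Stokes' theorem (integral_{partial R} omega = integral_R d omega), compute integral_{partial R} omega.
integral_(partial R) omega = 1

Stokes: integral_partial_R omega = integral_R d omega with d omega = (∂Q/∂x - ∂P/∂y) dx ∧ dy.
  ∂Q/∂x = 6*x
  ∂P/∂y = 0
  integrand = ∂Q/∂x - ∂P/∂y = 6*x.
Integrating over R: integral_0^1 integral_0^{1-x} (6*x) dy dx = 1.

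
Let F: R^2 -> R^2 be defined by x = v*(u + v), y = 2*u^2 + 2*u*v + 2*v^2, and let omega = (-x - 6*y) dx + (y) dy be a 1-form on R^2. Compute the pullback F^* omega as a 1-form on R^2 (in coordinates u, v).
F^* omega = (8*u^3 - u*v^2 - 9*v^3) du + (-8*u^3 - 25*u^2*v - 27*u*v^2 - 18*v^3) dv

Using F^*(f dg) = (f ∘ F) d(g ∘ F), substitute each coordinate x_i by F_i(u, v) in f_i, and replace dx_i by d F_i = (∂F_i/∂u) du + (∂F_i/∂v) dv.
  For the x component: f_1(F) = -12*u^2 - 13*u*v - 13*v^2; d F_1 = (v) du + (u + 2*v) dv
  For the y component: f_2(F) = 2*u^2 + 2*u*v + 2*v^2; d F_2 = (4*u + 2*v) du + (2*u + 4*v) dv
Combining and collecting du, dv coefficients:
  coeff of du: 8*u^3 - u*v^2 - 9*v^3
  coeff of dv: -8*u^3 - 25*u^2*v - 27*u*v^2 - 18*v^3
F^* omega = (8*u^3 - u*v^2 - 9*v^3) du + (-8*u^3 - 25*u^2*v - 27*u*v^2 - 18*v^3) dv.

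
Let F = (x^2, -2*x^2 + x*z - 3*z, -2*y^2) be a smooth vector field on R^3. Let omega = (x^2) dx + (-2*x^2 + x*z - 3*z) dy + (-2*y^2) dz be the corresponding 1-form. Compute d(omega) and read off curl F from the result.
d(omega) = (-x - 4*y + 3) dy ∧ dz + (0) dz ∧ dx + (-4*x + z) dx ∧ dy; curl F = (-x - 4*y + 3, 0, -4*x + z)

d omega = sum_{i<j} (∂f_j/∂x_i - ∂f_i/∂x_j) dx_i ∧ dx_j. Under the identification (dy ∧ dz, dz ∧ dx, dx ∧ dy) ↔ (e_x, e_y, e_z), the coefficients are exactly the components of curl F. Compute:
  ∂R/∂y - ∂Q/∂z = (-4*y) - (x - 3) = -x - 4*y + 3
  ∂P/∂z - ∂R/∂x = (0) - (0) = 0
  ∂Q/∂x - ∂P/∂y = (-4*x + z) - (0) = -4*x + z.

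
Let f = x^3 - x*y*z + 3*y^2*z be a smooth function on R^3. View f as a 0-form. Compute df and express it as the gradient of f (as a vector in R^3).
df = (3*x^2 - y*z) dx + (z*(-x + 6*y)) dy + (y*(-x + 3*y)) dz; grad f = (3*x^2 - y*z, z*(-x + 6*y), y*(-x + 3*y))

For a 0-form f, d f = (∂f/∂x) dx + (∂f/∂y) dy + (∂f/∂z) dz. The components of the vector representation are exactly the entries of grad f in Cartesian coordinates:
  ∂f/∂x = 3*x^2 - y*z
  ∂f/∂y = z*(-x + 6*y)
  ∂f/∂z = y*(-x + 3*y).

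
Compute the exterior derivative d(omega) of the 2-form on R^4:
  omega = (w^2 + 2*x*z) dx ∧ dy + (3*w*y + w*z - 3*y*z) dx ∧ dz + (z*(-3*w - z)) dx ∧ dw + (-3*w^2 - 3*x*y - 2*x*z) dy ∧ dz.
d(omega) = (-3*w + 2*x - 3*y + z) dx ∧ dy ∧ dz + (2*w) dx ∧ dy ∧ dw + (3*w + 3*y + 3*z) dx ∧ dz ∧ dw + (-6*w) dy ∧ dz ∧ dw

For a 2-form omega = sum_{i<j} g_{ij} dx_i ∧ dx_j, the exterior derivative is
  d(omega) = sum_{i<j} d(g_{ij}) ∧ dx_i ∧ dx_j = sum_{i<j, k} (∂g_{ij}/∂x_k) dx_k ∧ dx_i ∧ dx_j.
Expand each term, using dx_k ∧ dx_i ∧ dx_j = sgn(permutation) dx_{(a)} ∧ dx_{(b)} ∧ dx_{(c)} with (a < b < c) sorted:
  d(w^2 + 2*x*z) includes (∂/∂z)(w^2 + 2*x*z) dz = (2*x) dz, which multiplied by dx ∧ dy gives (2*x) dx ∧ dy ∧ dz
  d(w^2 + 2*x*z) includes (∂/∂w)(w^2 + 2*x*z) dw = (2*w) dw, which multiplied by dx ∧ dy gives (2*w) dx ∧ dy ∧ dw
  d(3*w*y + w*z - 3*y*z) includes (∂/∂y)(3*w*y + w*z - 3*y*z) dy = (3*w - 3*z) dy, which multiplied by dx ∧ dz gives (-3*w + 3*z) dx ∧ dy ∧ dz
  d(3*w*y + w*z - 3*y*z) includes (∂/∂w)(3*w*y + w*z - 3*y*z) dw = (3*y + z) dw, which multiplied by dx ∧ dz gives (3*y + z) dx ∧ dz ∧ dw
  d(z*(-3*w - z)) includes (∂/∂z)(z*(-3*w - z)) dz = (-3*w - 2*z) dz, which multiplied by dx ∧ dw gives (3*w + 2*z) dx ∧ dz ∧ dw
  d(-3*w^2 - 3*x*y - 2*x*z) includes (∂/∂x)(-3*w^2 - 3*x*y - 2*x*z) dx = (-3*y - 2*z) dx, which multiplied by dy ∧ dz gives (-3*y - 2*z) dx ∧ dy ∧ dz
  d(-3*w^2 - 3*x*y - 2*x*z) includes (∂/∂w)(-3*w^2 - 3*x*y - 2*x*z) dw = (-6*w) dw, which multiplied by dy ∧ dz gives (-6*w) dy ∧ dz ∧ dw
Collecting like 3-forms: d(omega) = (-3*w + 2*x - 3*y + z) dx ∧ dy ∧ dz + (2*w) dx ∧ dy ∧ dw + (3*w + 3*y + 3*z) dx ∧ dz ∧ dw + (-6*w) dy ∧ dz ∧ dw.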